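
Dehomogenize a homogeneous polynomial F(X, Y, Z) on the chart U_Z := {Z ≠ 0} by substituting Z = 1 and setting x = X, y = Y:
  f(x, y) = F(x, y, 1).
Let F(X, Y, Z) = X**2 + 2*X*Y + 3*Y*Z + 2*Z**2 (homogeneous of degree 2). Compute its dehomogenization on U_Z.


f(x, y) = x**2 + 2*x*y + 3*y + 2

On U_Z we set Z = 1. Each monomial c·X^i·Y^j·Z^k in F becomes c·x^i·y^j·1^k = c·x^i·y^j.
Substituting Z = 1: F(X, Y, 1) = x**2 + 2*x*y + 3*y + 2.
Note: deg(f) ≤ deg(F) = 2; strict inequality happens when F is divisible by Z (lost terms).


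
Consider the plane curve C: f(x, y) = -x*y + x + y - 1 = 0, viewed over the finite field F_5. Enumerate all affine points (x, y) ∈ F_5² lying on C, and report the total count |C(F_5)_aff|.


Affine F_5-points: {(0, 1), (1, 0), (1, 1), (1, 2), (1, 3), (1, 4), (2, 1), (3, 1), (4, 1)}; count = 9.

For each of the 25 pairs (x, y) ∈ F_5², evaluate f(x, y) mod 5. Record the zeros.
  x = 0: [0↦4, 1↦0, 2↦1, 3↦2, 4↦3]  zeros at y ∈ {1}
  x = 1: [0↦0, 1↦0, 2↦0, 3↦0, 4↦0]  zeros at y ∈ {0, 1, 2, 3, 4}
  x = 2: [0↦1, 1↦0, 2↦4, 3↦3, 4↦2]  zeros at y ∈ {1}
  x = 3: [0↦2, 1↦0, 2↦3, 3↦1, 4↦4]  zeros at y ∈ {1}
  x = 4: [0↦3, 1↦0, 2↦2, 3↦4, 4↦1]  zeros at y ∈ {1}
Collecting zeros: affine points = {(0, 1), (1, 0), (1, 1), (1, 2), (1, 3), (1, 4), (2, 1), (3, 1), (4, 1)}.
Total count |C(F_5)_aff| = 9.


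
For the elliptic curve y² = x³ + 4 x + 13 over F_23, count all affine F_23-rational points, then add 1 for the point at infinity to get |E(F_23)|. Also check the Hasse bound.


Affine points = {(0, 6), (0, 17), (1, 8), (1, 15), (2, 11), (2, 12), (3, 11), (3, 12), (4, 1), (4, 22), (6, 0), (7, 4), (7, 19), (10, 8), (10, 15), (11, 10), (11, 13), (12, 8), (12, 15), (13, 10), (13, 13), (17, 7), (17, 16), (18, 11), (18, 12), (19, 5), (19, 18), (22, 10), (22, 13)}; affine count = 29; |E(F_23)| = 30.

Discriminant check: Δ ∝ 4a³ + 27b² = 4·4³ + 27·13² = 4·64 + 27·169 ≡ 12 (mod 23). Nonzero ⇒ E is nonsingular.
For each x ∈ F_23, compute rhs = x³ + 4·x + 13 mod 23, then count y ∈ F_23 with y² ≡ rhs.
  x = 0: rhs = 13, matching y values: 6, 17 (2 points).
  x = 1: rhs = 18, matching y values: 8, 15 (2 points).
  x = 2: rhs = 6, matching y values: 11, 12 (2 points).
  x = 3: rhs = 6, matching y values: 11, 12 (2 points).
  x = 4: rhs = 1, matching y values: 1, 22 (2 points).
  x = 5: rhs = 20, matching y values: none (0 points).
  x = 6: rhs = 0, matching y values: 0 (1 points).
  x = 7: rhs = 16, matching y values: 4, 19 (2 points).
  x = 8: rhs = 5, matching y values: none (0 points).
  x = 9: rhs = 19, matching y values: none (0 points).
  x = 10: rhs = 18, matching y values: 8, 15 (2 points).
  x = 11: rhs = 8, matching y values: 10, 13 (2 points).
  x = 12: rhs = 18, matching y values: 8, 15 (2 points).
  x = 13: rhs = 8, matching y values: 10, 13 (2 points).
  x = 14: rhs = 7, matching y values: none (0 points).
  x = 15: rhs = 21, matching y values: none (0 points).
  x = 16: rhs = 10, matching y values: none (0 points).
  x = 17: rhs = 3, matching y values: 7, 16 (2 points).
  x = 18: rhs = 6, matching y values: 11, 12 (2 points).
  x = 19: rhs = 2, matching y values: 5, 18 (2 points).
  x = 20: rhs = 20, matching y values: none (0 points).
  x = 21: rhs = 20, matching y values: none (0 points).
  x = 22: rhs = 8, matching y values: 10, 13 (2 points).
Total affine count: 29.
Full point count |E(F_23)| = 29 + 1 = 30.
Hasse bound: |30 − (23+1)| = |6| = 6 ≤ 2√23 ≈ 9.5917 ✓.


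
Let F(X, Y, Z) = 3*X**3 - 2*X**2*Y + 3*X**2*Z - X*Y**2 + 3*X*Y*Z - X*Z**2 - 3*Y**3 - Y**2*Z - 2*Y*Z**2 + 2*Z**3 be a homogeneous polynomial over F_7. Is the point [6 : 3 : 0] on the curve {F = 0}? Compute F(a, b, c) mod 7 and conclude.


F(6,3,0) ≡ 3 (mod 7); P is NOT on the curve.

Evaluate F(6, 3, 0) term-by-term (mod 7).
  3*X**3 ↦ 3·216·1·1 = 648
  -2*X**2*Y ↦ -2·36·3·1 = -216
  3*X**2*Z ↦ 3·36·1·0 = 0
  -X*Y**2 ↦ -1·6·9·1 = -54
  3*X*Y*Z ↦ 3·6·3·0 = 0
  -X*Z**2 ↦ -1·6·1·0 = 0
  -3*Y**3 ↦ -3·1·27·1 = -81
  -Y**2*Z ↦ -1·1·9·0 = 0
  -2*Y*Z**2 ↦ -2·1·3·0 = 0
  2*Z**3 ↦ 2·1·1·0 = 0
Sum: F(6, 3, 0) = (648) + (-216) + (0) + (-54) + (0) + (0) + (-81) + (0) + (0) + (0) = 297.
Reducing mod 7: 297 ≡ 3 (mod 7).
Since F(a, b, c) ≡ 3 ≠ 0 (mod 7), P does NOT lie on the curve.


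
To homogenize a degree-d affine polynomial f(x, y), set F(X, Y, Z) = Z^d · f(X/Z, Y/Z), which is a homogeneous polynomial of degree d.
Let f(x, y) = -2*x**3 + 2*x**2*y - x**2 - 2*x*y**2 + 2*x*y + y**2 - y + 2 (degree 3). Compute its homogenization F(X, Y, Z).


F(X, Y, Z) = -2*X**3 + 2*X**2*Y - X**2*Z - 2*X*Y**2 + 2*X*Y*Z + Y**2*Z - Y*Z**2 + 2*Z**3

deg(f) = 3.
Substitute x = X/Z, y = Y/Z into f, then multiply by Z^3.
  monomial -2·x^3·y^0 ↦ -2·X^3·Y^0·Z^0.
  monomial 2·x^2·y^1 ↦ 2·X^2·Y^1·Z^0.
  monomial -1·x^2·y^0 ↦ -1·X^2·Y^0·Z^1.
  monomial -2·x^1·y^2 ↦ -2·X^1·Y^2·Z^0.
  monomial 2·x^1·y^1 ↦ 2·X^1·Y^1·Z^1.
  monomial 1·x^0·y^2 ↦ 1·X^0·Y^2·Z^1.
  monomial -1·x^0·y^1 ↦ -1·X^0·Y^1·Z^2.
  monomial 2·x^0·y^0 ↦ 2·X^0·Y^0·Z^3.
Collecting: F(X, Y, Z) = -2*X**3 + 2*X**2*Y - X**2*Z - 2*X*Y**2 + 2*X*Y*Z + Y**2*Z - Y*Z**2 + 2*Z**3.


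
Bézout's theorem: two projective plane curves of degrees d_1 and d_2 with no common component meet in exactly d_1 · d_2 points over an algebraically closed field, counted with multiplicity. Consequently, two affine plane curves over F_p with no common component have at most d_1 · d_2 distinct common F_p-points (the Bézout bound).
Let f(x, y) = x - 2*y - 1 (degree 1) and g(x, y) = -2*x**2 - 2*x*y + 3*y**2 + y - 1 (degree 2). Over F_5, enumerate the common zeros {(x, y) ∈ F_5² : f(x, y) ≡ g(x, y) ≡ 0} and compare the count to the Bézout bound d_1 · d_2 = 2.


Common zeros: ∅; count = 0; Bézout bound = 2.

deg(f) = 1, deg(g) = 2, so Bézout bound = 2.
Scan x ∈ F_5. For each x, list the y ∈ F_5 with f(x, y) ≡ 0 and those with g(x, y) ≡ 0 (mod 5); the common zeros in that column are the intersection.
  x = 0: f ≡ 0 at y ∈ {2}; g ≡ 0 at y ∈ ∅; common: ∅.
  x = 1: f ≡ 0 at y ∈ {0}; g ≡ 0 at y ∈ ∅; common: ∅.
  x = 2: f ≡ 0 at y ∈ {3}; g ≡ 0 at y ∈ ∅; common: ∅.
  x = 3: f ≡ 0 at y ∈ {1}; g ≡ 0 at y ∈ ∅; common: ∅.
  x = 4: f ≡ 0 at y ∈ {4}; g ≡ 0 at y ∈ {2}; common: ∅.
Collecting: common zeros = ∅, so the count is 0.
Comparison with the Bézout bound: 0 ≤ 2 = deg(f)·deg(g), as expected for curves with no common component (the affine F_5-count falls short of the bound because intersections may lie at infinity, over extension fields, or carry multiplicity).


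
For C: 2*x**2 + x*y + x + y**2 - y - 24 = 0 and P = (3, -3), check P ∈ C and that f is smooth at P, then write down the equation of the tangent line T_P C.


Tangent line at P: 10*x - 4*y - 42 = 0.

Step 1: f(3, -3) = 0, so P lies on C.
Step 2: partial derivatives
  f_x(x, y) = 4*x + y + 1, f_y(x, y) = x + 2*y - 1.
  f_x(P) = 10, f_y(P) = -4 (gradient nonzero, so P is smooth).
Step 3: tangent line at P: 10·(x − 3) + -4·(y − -3) = 0.
Expanding: 10*x - 4*y - 42 = 0.


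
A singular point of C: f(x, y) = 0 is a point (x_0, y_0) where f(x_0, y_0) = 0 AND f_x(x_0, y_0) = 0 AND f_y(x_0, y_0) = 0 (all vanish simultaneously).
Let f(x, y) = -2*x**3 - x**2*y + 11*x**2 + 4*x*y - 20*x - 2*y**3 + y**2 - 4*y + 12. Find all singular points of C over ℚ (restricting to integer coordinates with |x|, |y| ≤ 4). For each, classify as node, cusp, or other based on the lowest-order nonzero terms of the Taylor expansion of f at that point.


Singular points: {(2, 0)}; classification: node.

Compute partial derivatives:
  f_x = -6*x**2 - 2*x*y + 22*x + 4*y - 20.
  f_y = -x**2 + 4*x - 6*y**2 + 2*y - 4.
Scan x_0 ∈ {−4, ..., 4}. For each x_0, f_y(x_0, y) is a polynomial in y; find its integer roots y ∈ {−4, ..., 4}, then test f_x and f at those candidates.
  x = -4: f_y(-4, y) = -6*y**2 + 2*y - 36; no integer root y with |y| ≤ 4.
  x = -3: f_y(-3, y) = -6*y**2 + 2*y - 25; no integer root y with |y| ≤ 4.
  x = -2: f_y(-2, y) = -6*y**2 + 2*y - 16; no integer root y with |y| ≤ 4.
  x = -1: f_y(-1, y) = -6*y**2 + 2*y - 9; no integer root y with |y| ≤ 4.
  x = 0: f_y(0, y) = -6*y**2 + 2*y - 4; no integer root y with |y| ≤ 4.
  x = 1: f_y(1, y) = -6*y**2 + 2*y - 1; no integer root y with |y| ≤ 4.
  x = 2: f_y(2, y) = -6*y**2 + 2*y; vanishes at y ∈ {0}. (2, 0): f_x = 0, f = 0 — SINGULAR.
  x = 3: f_y(3, y) = -6*y**2 + 2*y - 1; no integer root y with |y| ≤ 4.
  x = 4: f_y(4, y) = -6*y**2 + 2*y - 4; no integer root y with |y| ≤ 4.
Only singular point on the grid: (2, 0).
Classify: substitute x = 2 + u, y = 0 + v and expand: f = -2*u**3 - u**2*v - u**2 - 2*v**3 + v**2.
No constant or linear terms (consistent with a singular point). Quadratic part: -u**2 + v**2. Cubic part: -2*u**3 - u**2*v - 2*v**3.
The quadratic part v**2 - u**2 = (v − u)(v + u) splits into two distinct linear factors, so there are two distinct tangent lines y − 0 = ±(x − 2) — this is a node (ordinary double point).
Classification: node.


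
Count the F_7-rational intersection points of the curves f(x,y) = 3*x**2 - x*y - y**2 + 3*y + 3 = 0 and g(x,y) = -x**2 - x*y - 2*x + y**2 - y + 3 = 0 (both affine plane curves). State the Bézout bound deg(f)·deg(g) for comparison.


Common zeros: {(4, 5)}; count = 1; Bézout bound = 4.

deg(f) = 2, deg(g) = 2, so Bézout bound = 4.
Scan x ∈ F_7. For each x, list the y ∈ F_7 with f(x, y) ≡ 0 and those with g(x, y) ≡ 0 (mod 7); the common zeros in that column are the intersection.
  x = 0: f ≡ 0 at y ∈ {5}; g ≡ 0 at y ∈ ∅; common: ∅.
  x = 1: f ≡ 0 at y ∈ {1}; g ≡ 0 at y ∈ {0, 2}; common: ∅.
  x = 2: f ≡ 0 at y ∈ ∅; g ≡ 0 at y ∈ {1, 2}; common: ∅.
  x = 3: f ≡ 0 at y ∈ {3, 4}; g ≡ 0 at y ∈ {5, 6}; common: ∅.
  x = 4: f ≡ 0 at y ∈ {1, 5}; g ≡ 0 at y ∈ {0, 5}; common: {5}.
  x = 5: f ≡ 0 at y ∈ {2, 3}; g ≡ 0 at y ∈ ∅; common: ∅.
  x = 6: f ≡ 0 at y ∈ ∅; g ≡ 0 at y ∈ ∅; common: ∅.
Collecting: common zeros = {(4, 5)}, so the count is 1.
Comparison with the Bézout bound: 1 ≤ 4 = deg(f)·deg(g), as expected for curves with no common component (the affine F_7-count falls short of the bound because intersections may lie at infinity, over extension fields, or carry multiplicity).


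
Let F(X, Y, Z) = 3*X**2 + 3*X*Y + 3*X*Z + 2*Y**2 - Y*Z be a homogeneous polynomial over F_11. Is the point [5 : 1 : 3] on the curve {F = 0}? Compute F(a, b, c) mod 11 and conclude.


F(5,1,3) ≡ 2 (mod 11); P is NOT on the curve.

Evaluate F(5, 1, 3) term-by-term (mod 11).
  3*X**2 ↦ 3·25·1·1 = 75
  3*X*Y ↦ 3·5·1·1 = 15
  3*X*Z ↦ 3·5·1·3 = 45
  2*Y**2 ↦ 2·1·1·1 = 2
  -Y*Z ↦ -1·1·1·3 = -3
Sum: F(5, 1, 3) = (75) + (15) + (45) + (2) + (-3) = 134.
Reducing mod 11: 134 ≡ 2 (mod 11).
Since F(a, b, c) ≡ 2 ≠ 0 (mod 11), P does NOT lie on the curve.


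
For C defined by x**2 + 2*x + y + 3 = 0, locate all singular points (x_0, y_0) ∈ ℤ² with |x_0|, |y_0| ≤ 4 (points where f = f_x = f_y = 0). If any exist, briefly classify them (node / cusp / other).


No singular points in the scanned grid; C is smooth there.

Compute partial derivatives:
  f_x = 2*x + 2.
  f_y = 1.
f_y = 1 is a nonzero constant, so f_y never vanishes: no point (x, y) can satisfy f = f_x = f_y = 0. In particular no (x, y) ∈ {−4, ..., 4}² is singular; the curve is smooth.


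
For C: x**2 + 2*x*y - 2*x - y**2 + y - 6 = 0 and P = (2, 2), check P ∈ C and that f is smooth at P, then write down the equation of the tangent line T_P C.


Tangent line at P: 6*x + y - 14 = 0.

Step 1: f(2, 2) = 0, so P lies on C.
Step 2: partial derivatives
  f_x(x, y) = 2*x + 2*y - 2, f_y(x, y) = 2*x - 2*y + 1.
  f_x(P) = 6, f_y(P) = 1 (gradient nonzero, so P is smooth).
Step 3: tangent line at P: 6·(x − 2) + 1·(y − 2) = 0.
Expanding: 6*x + y - 14 = 0.


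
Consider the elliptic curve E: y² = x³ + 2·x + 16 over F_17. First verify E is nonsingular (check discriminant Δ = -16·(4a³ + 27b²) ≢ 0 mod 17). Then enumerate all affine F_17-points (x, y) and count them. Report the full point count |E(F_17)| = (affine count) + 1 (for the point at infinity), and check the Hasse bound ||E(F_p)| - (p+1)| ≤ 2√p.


Affine points = {(0, 4), (0, 13), (1, 6), (1, 11), (3, 7), (3, 10), (5, 7), (5, 10), (7, 4), (7, 13), (8, 0), (9, 7), (9, 10), (10, 4), (10, 13), (11, 3), (11, 14), (12, 0), (14, 0), (15, 2), (15, 15), (16, 8), (16, 9)}; affine count = 23; |E(F_17)| = 24.

Discriminant check: Δ ∝ 4a³ + 27b² = 4·2³ + 27·16² = 4·8 + 27·256 ≡ 8 (mod 17). Nonzero ⇒ E is nonsingular.
For each x ∈ F_17, compute rhs = x³ + 2·x + 16 mod 17, then count y ∈ F_17 with y² ≡ rhs.
  x = 0: rhs = 16, matching y values: 4, 13 (2 points).
  x = 1: rhs = 2, matching y values: 6, 11 (2 points).
  x = 2: rhs = 11, matching y values: none (0 points).
  x = 3: rhs = 15, matching y values: 7, 10 (2 points).
  x = 4: rhs = 3, matching y values: none (0 points).
  x = 5: rhs = 15, matching y values: 7, 10 (2 points).
  x = 6: rhs = 6, matching y values: none (0 points).
  x = 7: rhs = 16, matching y values: 4, 13 (2 points).
  x = 8: rhs = 0, matching y values: 0 (1 points).
  x = 9: rhs = 15, matching y values: 7, 10 (2 points).
  x = 10: rhs = 16, matching y values: 4, 13 (2 points).
  x = 11: rhs = 9, matching y values: 3, 14 (2 points).
  x = 12: rhs = 0, matching y values: 0 (1 points).
  x = 13: rhs = 12, matching y values: none (0 points).
  x = 14: rhs = 0, matching y values: 0 (1 points).
  x = 15: rhs = 4, matching y values: 2, 15 (2 points).
  x = 16: rhs = 13, matching y values: 8, 9 (2 points).
Total affine count: 23.
Full point count |E(F_17)| = 23 + 1 = 24.
Hasse bound: |24 − (17+1)| = |6| = 6 ≤ 2√17 ≈ 8.2462 ✓.


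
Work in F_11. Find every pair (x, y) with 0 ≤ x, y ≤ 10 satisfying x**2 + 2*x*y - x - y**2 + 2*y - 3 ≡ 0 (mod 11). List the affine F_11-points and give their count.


Affine F_11-points: {(0, 4), (0, 9), (1, 1), (1, 3), (4, 4), (4, 6), (5, 3), (5, 9), (7, 6), (7, 10), (9, 1), (9, 8)}; count = 12.

For each of the 121 pairs (x, y) ∈ F_11², evaluate f(x, y) mod 11. Record the zeros.
  x = 0: [0↦8, 1↦9, 2↦8, 3↦5, 4↦0, 5↦4, 6↦6, 7↦6, 8↦4, 9↦0, 10↦5]  zeros at y ∈ {4, 9}
  x = 1: [0↦8, 1↦0, 2↦1, 3↦0, 4↦8, 5↦3, 6↦7, 7↦9, 8↦9, 9↦7, 10↦3]  zeros at y ∈ {1, 3}
  x = 2: [0↦10, 1↦4, 2↦7, 3↦8, 4↦7, 5↦4, 6↦10, 7↦3, 8↦5, 9↦5, 10↦3]  zeros at y ∈ ∅
  x = 3: [0↦3, 1↦10, 2↦4, 3↦7, 4↦8, 5↦7, 6↦4, 7↦10, 8↦3, 9↦5, 10↦5]  zeros at y ∈ ∅
  x = 4: [0↦9, 1↦7, 2↦3, 3↦8, 4↦0, 5↦1, 6↦0, 7↦8, 8↦3, 9↦7, 10↦9]  zeros at y ∈ {4, 6}
  x = 5: [0↦6, 1↦6, 2↦4, 3↦0, 4↦5, 5↦8, 6↦9, 7↦8, 8↦5, 9↦0, 10↦4]  zeros at y ∈ {3, 9}
  x = 6: [0↦5, 1↦7, 2↦7, 3↦5, 4↦1, 5↦6, 6↦9, 7↦10, 8↦9, 9↦6, 10↦1]  zeros at y ∈ ∅
  x = 7: [0↦6, 1↦10, 2↦1, 3↦1, 4↦10, 5↦6, 6↦0, 7↦3, 8↦4, 9↦3, 10↦0]  zeros at y ∈ {6, 10}
  x = 8: [0↦9, 1↦4, 2↦8, 3↦10, 4↦10, 5↦8, 6↦4, 7↦9, 8↦1, 9↦2, 10↦1]  zeros at y ∈ ∅
  x = 9: [0↦3, 1↦0, 2↦6, 3↦10, 4↦1, 5↦1, 6↦10, 7↦6, 8↦0, 9↦3, 10↦4]  zeros at y ∈ {1, 8}
  x = 10: [0↦10, 1↦9, 2↦6, 3↦1, 4↦5, 5↦7, 6↦7, 7↦5, 8↦1, 9↦6, 10↦9]  zeros at y ∈ ∅
Collecting zeros: affine points = {(0, 4), (0, 9), (1, 1), (1, 3), (4, 4), (4, 6), (5, 3), (5, 9), (7, 6), (7, 10), (9, 1), (9, 8)}.
Total count |C(F_11)_aff| = 12.


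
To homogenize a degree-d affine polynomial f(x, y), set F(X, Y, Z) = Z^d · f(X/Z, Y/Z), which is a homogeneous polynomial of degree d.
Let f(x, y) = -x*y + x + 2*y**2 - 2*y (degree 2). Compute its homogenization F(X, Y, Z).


F(X, Y, Z) = -X*Y + X*Z + 2*Y**2 - 2*Y*Z

deg(f) = 2.
Substitute x = X/Z, y = Y/Z into f, then multiply by Z^2.
  monomial -1·x^1·y^1 ↦ -1·X^1·Y^1·Z^0.
  monomial 1·x^1·y^0 ↦ 1·X^1·Y^0·Z^1.
  monomial 2·x^0·y^2 ↦ 2·X^0·Y^2·Z^0.
  monomial -2·x^0·y^1 ↦ -2·X^0·Y^1·Z^1.
Collecting: F(X, Y, Z) = -X*Y + X*Z + 2*Y**2 - 2*Y*Z.


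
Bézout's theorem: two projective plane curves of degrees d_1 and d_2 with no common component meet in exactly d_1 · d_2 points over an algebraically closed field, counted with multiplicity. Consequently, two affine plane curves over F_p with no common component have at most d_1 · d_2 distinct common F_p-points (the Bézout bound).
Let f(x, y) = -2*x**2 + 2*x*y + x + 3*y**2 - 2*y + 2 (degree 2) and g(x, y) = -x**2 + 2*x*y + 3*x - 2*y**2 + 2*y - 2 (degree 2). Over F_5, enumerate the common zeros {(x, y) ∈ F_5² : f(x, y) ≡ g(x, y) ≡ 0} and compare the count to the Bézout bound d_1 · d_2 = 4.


Common zeros: ∅; count = 0; Bézout bound = 4.

deg(f) = 2, deg(g) = 2, so Bézout bound = 4.
Scan x ∈ F_5. For each x, list the y ∈ F_5 with f(x, y) ≡ 0 and those with g(x, y) ≡ 0 (mod 5); the common zeros in that column are the intersection.
  x = 0: f ≡ 0 at y ∈ {2}; g ≡ 0 at y ∈ ∅; common: ∅.
  x = 1: f ≡ 0 at y ∈ ∅; g ≡ 0 at y ∈ {0, 2}; common: ∅.
  x = 2: f ≡ 0 at y ∈ ∅; g ≡ 0 at y ∈ {0, 3}; common: ∅.
  x = 3: f ≡ 0 at y ∈ ∅; g ≡ 0 at y ∈ ∅; common: ∅.
  x = 4: f ≡ 0 at y ∈ ∅; g ≡ 0 at y ∈ ∅; common: ∅.
Collecting: common zeros = ∅, so the count is 0.
Comparison with the Bézout bound: 0 ≤ 4 = deg(f)·deg(g), as expected for curves with no common component (the affine F_5-count falls short of the bound because intersections may lie at infinity, over extension fields, or carry multiplicity).


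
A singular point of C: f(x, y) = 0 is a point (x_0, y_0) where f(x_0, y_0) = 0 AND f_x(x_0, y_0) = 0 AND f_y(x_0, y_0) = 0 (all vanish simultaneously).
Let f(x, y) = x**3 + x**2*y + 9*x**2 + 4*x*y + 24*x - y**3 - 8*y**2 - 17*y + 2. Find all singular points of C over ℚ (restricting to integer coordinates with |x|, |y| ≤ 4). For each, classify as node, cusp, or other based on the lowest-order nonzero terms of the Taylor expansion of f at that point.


Singular points: {(-2, -3)}; classification: cusp.

Compute partial derivatives:
  f_x = 3*x**2 + 2*x*y + 18*x + 4*y + 24.
  f_y = x**2 + 4*x - 3*y**2 - 16*y - 17.
Scan x_0 ∈ {−4, ..., 4}. For each x_0, f_y(x_0, y) is a polynomial in y; find its integer roots y ∈ {−4, ..., 4}, then test f_x and f at those candidates.
  x = -4: f_y(-4, y) = -3*y**2 - 16*y - 17; no integer root y with |y| ≤ 4.
  x = -3: f_y(-3, y) = -3*y**2 - 16*y - 20; vanishes at y ∈ {-2}. (-3, -2): f_x = 1 ≠ 0.
  x = -2: f_y(-2, y) = -3*y**2 - 16*y - 21; vanishes at y ∈ {-3}. (-2, -3): f_x = 0, f = 0 — SINGULAR.
  x = -1: f_y(-1, y) = -3*y**2 - 16*y - 20; vanishes at y ∈ {-2}. (-1, -2): f_x = 5 ≠ 0.
  x = 0: f_y(0, y) = -3*y**2 - 16*y - 17; no integer root y with |y| ≤ 4.
  x = 1: f_y(1, y) = -3*y**2 - 16*y - 12; no integer root y with |y| ≤ 4.
  x = 2: f_y(2, y) = -3*y**2 - 16*y - 5; no integer root y with |y| ≤ 4.
  x = 3: f_y(3, y) = -3*y**2 - 16*y + 4; no integer root y with |y| ≤ 4.
  x = 4: f_y(4, y) = -3*y**2 - 16*y + 15; no integer root y with |y| ≤ 4.
Only singular point on the grid: (-2, -3).
Classify: substitute x = -2 + u, y = -3 + v and expand: f = u**3 + u**2*v - v**3 + v**2.
No constant or linear terms (consistent with a singular point). Quadratic part: v**2. Cubic part: u**3 + u**2*v - v**3.
The quadratic part v**2 is a perfect square, so there is a single (double) tangent line v = 0, i.e. y = -3. Restricting the cubic part to that line (v = 0) leaves u**3 ≠ 0, so f is not divisible by v and the branch is v² ≈ -u**3 to lowest order — this is a cusp.
Classification: cusp.


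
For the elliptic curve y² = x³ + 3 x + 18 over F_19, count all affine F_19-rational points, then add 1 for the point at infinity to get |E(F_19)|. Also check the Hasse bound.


Affine points = {(3, 4), (3, 15), (5, 5), (5, 14), (6, 9), (6, 10), (14, 7), (14, 12), (16, 1), (16, 18), (17, 2), (17, 17)}; affine count = 12; |E(F_19)| = 13.

Discriminant check: Δ ∝ 4a³ + 27b² = 4·3³ + 27·18² = 4·27 + 27·324 ≡ 2 (mod 19). Nonzero ⇒ E is nonsingular.
For each x ∈ F_19, compute rhs = x³ + 3·x + 18 mod 19, then count y ∈ F_19 with y² ≡ rhs.
  x = 0: rhs = 18, matching y values: none (0 points).
  x = 1: rhs = 3, matching y values: none (0 points).
  x = 2: rhs = 13, matching y values: none (0 points).
  x = 3: rhs = 16, matching y values: 4, 15 (2 points).
  x = 4: rhs = 18, matching y values: none (0 points).
  x = 5: rhs = 6, matching y values: 5, 14 (2 points).
  x = 6: rhs = 5, matching y values: 9, 10 (2 points).
  x = 7: rhs = 2, matching y values: none (0 points).
  x = 8: rhs = 3, matching y values: none (0 points).
  x = 9: rhs = 14, matching y values: none (0 points).
  x = 10: rhs = 3, matching y values: none (0 points).
  x = 11: rhs = 14, matching y values: none (0 points).
  x = 12: rhs = 15, matching y values: none (0 points).
  x = 13: rhs = 12, matching y values: none (0 points).
  x = 14: rhs = 11, matching y values: 7, 12 (2 points).
  x = 15: rhs = 18, matching y values: none (0 points).
  x = 16: rhs = 1, matching y values: 1, 18 (2 points).
  x = 17: rhs = 4, matching y values: 2, 17 (2 points).
  x = 18: rhs = 14, matching y values: none (0 points).
Total affine count: 12.
Full point count |E(F_19)| = 12 + 1 = 13.
Hasse bound: |13 − (19+1)| = |-7| = 7 ≤ 2√19 ≈ 8.7178 ✓.


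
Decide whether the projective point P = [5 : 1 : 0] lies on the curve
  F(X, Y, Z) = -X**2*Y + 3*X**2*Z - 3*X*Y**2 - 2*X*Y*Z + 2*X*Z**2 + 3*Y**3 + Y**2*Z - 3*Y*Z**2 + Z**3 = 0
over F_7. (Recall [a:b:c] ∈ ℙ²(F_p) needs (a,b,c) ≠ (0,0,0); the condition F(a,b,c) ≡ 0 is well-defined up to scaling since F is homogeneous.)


F(5,1,0) ≡ 5 (mod 7); P is NOT on the curve.

Evaluate F(5, 1, 0) term-by-term (mod 7).
  -X**2*Y ↦ -1·25·1·1 = -25
  3*X**2*Z ↦ 3·25·1·0 = 0
  -3*X*Y**2 ↦ -3·5·1·1 = -15
  -2*X*Y*Z ↦ -2·5·1·0 = 0
  2*X*Z**2 ↦ 2·5·1·0 = 0
  3*Y**3 ↦ 3·1·1·1 = 3
  Y**2*Z ↦ 1·1·1·0 = 0
  -3*Y*Z**2 ↦ -3·1·1·0 = 0
  Z**3 ↦ 1·1·1·0 = 0
Sum: F(5, 1, 0) = (-25) + (0) + (-15) + (0) + (0) + (3) + (0) + (0) + (0) = -37.
Reducing mod 7: -37 ≡ 5 (mod 7).
Since F(a, b, c) ≡ 5 ≠ 0 (mod 7), P does NOT lie on the curve.


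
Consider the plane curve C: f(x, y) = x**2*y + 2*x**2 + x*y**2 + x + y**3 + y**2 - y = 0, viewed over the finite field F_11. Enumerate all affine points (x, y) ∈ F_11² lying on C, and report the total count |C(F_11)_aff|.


Affine F_11-points: {(0, 0), (0, 3), (0, 7), (1, 4), (2, 6), (3, 5), (3, 6), (3, 7), (5, 0), (6, 1), (7, 9), (8, 1), (9, 3), (9, 4), (9, 5), (10, 10)}; count = 16.

For each of the 121 pairs (x, y) ∈ F_11², evaluate f(x, y) mod 11. Record the zeros.
  x = 0: [0↦0, 1↦1, 2↦10, 3↦0, 4↦10, 5↦2, 6↦4, 7↦0, 8↦7, 9↦9, 10↦1]  zeros at y ∈ {0, 3, 7}
  x = 1: [0↦3, 1↦6, 2↦8, 3↦4, 4↦0, 5↦2, 6↦5, 7↦4, 8↦5, 9↦3, 10↦4]  zeros at y ∈ {4}
  x = 2: [0↦10, 1↦6, 2↦3, 3↦7, 4↦2, 5↦5, 6↦0, 7↦4, 8↦1, 9↦8, 10↦9]  zeros at y ∈ {6}
  x = 3: [0↦10, 1↦1, 2↦6, 3↦9, 4↦5, 5↦0, 6↦0, 7↦0, 8↦6, 9↦2, 10↦5]  zeros at y ∈ {5, 6, 7}
  x = 4: [0↦3, 1↦2, 2↦6, 3↦10, 4↦9, 5↦9, 6↦5, 7↦3, 8↦9, 9↦7, 10↦3]  zeros at y ∈ ∅
  x = 5: [0↦0, 1↦9, 2↦3, 3↦10, 4↦3, 5↦10, 6↦4, 7↦2, 8↦10, 9↦1, 10↦3]  zeros at y ∈ {0}
  x = 6: [0↦1, 1↦0, 2↦8, 3↦9, 4↦9, 5↦3, 6↦8, 7↦8, 8↦9, 9↦6, 10↦5]  zeros at y ∈ {1}
  x = 7: [0↦6, 1↦8, 2↦10, 3↦7, 4↦5, 5↦10, 6↦6, 7↦10, 8↦6, 9↦0, 10↦9]  zeros at y ∈ {9}
  x = 8: [0↦4, 1↦0, 2↦9, 3↦4, 4↦2, 5↦9, 6↦9, 7↦8, 8↦1, 9↦5, 10↦4]  zeros at y ∈ {1}
  x = 9: [0↦6, 1↦9, 2↦5, 3↦0, 4↦0, 5↦0, 6↦6, 7↦2, 8↦5, 9↦10, 10↦1]  zeros at y ∈ {3, 4, 5}
  x = 10: [0↦1, 1↦2, 2↦9, 3↦6, 4↦10, 5↦5, 6↦8, 7↦3, 8↦7, 9↦4, 10↦0]  zeros at y ∈ {10}
Collecting zeros: affine points = {(0, 0), (0, 3), (0, 7), (1, 4), (2, 6), (3, 5), (3, 6), (3, 7), (5, 0), (6, 1), (7, 9), (8, 1), (9, 3), (9, 4), (9, 5), (10, 10)}.
Total count |C(F_11)_aff| = 16.


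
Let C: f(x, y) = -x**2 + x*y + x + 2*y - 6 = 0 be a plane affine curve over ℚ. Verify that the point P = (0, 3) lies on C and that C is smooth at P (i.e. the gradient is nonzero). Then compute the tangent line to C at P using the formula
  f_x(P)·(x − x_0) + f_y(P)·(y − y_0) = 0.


Tangent line at P: 4*x + 2*y - 6 = 0.

Step 1: f(0, 3) = 0, so P lies on C.
Step 2: partial derivatives
  f_x(x, y) = -2*x + y + 1, f_y(x, y) = x + 2.
  f_x(P) = 4, f_y(P) = 2 (gradient nonzero, so P is smooth).
Step 3: tangent line at P: 4·(x − 0) + 2·(y − 3) = 0.
Expanding: 4*x + 2*y - 6 = 0.


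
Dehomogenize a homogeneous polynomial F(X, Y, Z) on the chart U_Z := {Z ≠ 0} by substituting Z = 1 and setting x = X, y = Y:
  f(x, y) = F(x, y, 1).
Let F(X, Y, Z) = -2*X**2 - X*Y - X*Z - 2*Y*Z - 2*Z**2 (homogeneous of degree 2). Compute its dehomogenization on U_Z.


f(x, y) = -2*x**2 - x*y - x - 2*y - 2

On U_Z we set Z = 1. Each monomial c·X^i·Y^j·Z^k in F becomes c·x^i·y^j·1^k = c·x^i·y^j.
Substituting Z = 1: F(X, Y, 1) = -2*x**2 - x*y - x - 2*y - 2.
Note: deg(f) ≤ deg(F) = 2; strict inequality happens when F is divisible by Z (lost terms).


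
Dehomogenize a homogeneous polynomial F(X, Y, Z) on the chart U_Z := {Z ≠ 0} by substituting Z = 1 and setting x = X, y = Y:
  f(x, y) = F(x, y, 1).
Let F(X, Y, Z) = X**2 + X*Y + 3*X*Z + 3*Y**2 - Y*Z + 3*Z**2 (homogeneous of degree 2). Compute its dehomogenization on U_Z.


f(x, y) = x**2 + x*y + 3*x + 3*y**2 - y + 3

On U_Z we set Z = 1. Each monomial c·X^i·Y^j·Z^k in F becomes c·x^i·y^j·1^k = c·x^i·y^j.
Substituting Z = 1: F(X, Y, 1) = x**2 + x*y + 3*x + 3*y**2 - y + 3.
Note: deg(f) ≤ deg(F) = 2; strict inequality happens when F is divisible by Z (lost terms).


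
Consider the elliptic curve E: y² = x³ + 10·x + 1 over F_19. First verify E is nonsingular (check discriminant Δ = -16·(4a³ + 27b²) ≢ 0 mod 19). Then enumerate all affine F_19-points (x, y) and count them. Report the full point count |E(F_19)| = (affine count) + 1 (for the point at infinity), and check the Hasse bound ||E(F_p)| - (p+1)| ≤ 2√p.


Affine points = {(0, 1), (0, 18), (3, 1), (3, 18), (5, 9), (5, 10), (6, 7), (6, 12), (8, 2), (8, 17), (11, 6), (11, 13), (12, 5), (12, 14), (14, 4), (14, 15), (15, 7), (15, 12), (16, 1), (16, 18), (17, 7), (17, 12), (18, 3), (18, 16)}; affine count = 24; |E(F_19)| = 25.

Discriminant check: Δ ∝ 4a³ + 27b² = 4·10³ + 27·1² = 4·1000 + 27·1 ≡ 18 (mod 19). Nonzero ⇒ E is nonsingular.
For each x ∈ F_19, compute rhs = x³ + 10·x + 1 mod 19, then count y ∈ F_19 with y² ≡ rhs.
  x = 0: rhs = 1, matching y values: 1, 18 (2 points).
  x = 1: rhs = 12, matching y values: none (0 points).
  x = 2: rhs = 10, matching y values: none (0 points).
  x = 3: rhs = 1, matching y values: 1, 18 (2 points).
  x = 4: rhs = 10, matching y values: none (0 points).
  x = 5: rhs = 5, matching y values: 9, 10 (2 points).
  x = 6: rhs = 11, matching y values: 7, 12 (2 points).
  x = 7: rhs = 15, matching y values: none (0 points).
  x = 8: rhs = 4, matching y values: 2, 17 (2 points).
  x = 9: rhs = 3, matching y values: none (0 points).
  x = 10: rhs = 18, matching y values: none (0 points).
  x = 11: rhs = 17, matching y values: 6, 13 (2 points).
  x = 12: rhs = 6, matching y values: 5, 14 (2 points).
  x = 13: rhs = 10, matching y values: none (0 points).
  x = 14: rhs = 16, matching y values: 4, 15 (2 points).
  x = 15: rhs = 11, matching y values: 7, 12 (2 points).
  x = 16: rhs = 1, matching y values: 1, 18 (2 points).
  x = 17: rhs = 11, matching y values: 7, 12 (2 points).
  x = 18: rhs = 9, matching y values: 3, 16 (2 points).
Total affine count: 24.
Full point count |E(F_19)| = 24 + 1 = 25.
Hasse bound: |25 − (19+1)| = |5| = 5 ≤ 2√19 ≈ 8.7178 ✓.


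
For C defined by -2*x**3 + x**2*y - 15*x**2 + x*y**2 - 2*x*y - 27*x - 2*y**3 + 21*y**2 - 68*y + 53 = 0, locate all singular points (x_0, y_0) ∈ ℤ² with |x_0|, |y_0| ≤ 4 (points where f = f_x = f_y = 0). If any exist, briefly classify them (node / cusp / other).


Singular points: {(-2, 3)}; classification: cusp.

Compute partial derivatives:
  f_x = -6*x**2 + 2*x*y - 30*x + y**2 - 2*y - 27.
  f_y = x**2 + 2*x*y - 2*x - 6*y**2 + 42*y - 68.
Scan x_0 ∈ {−4, ..., 4}. For each x_0, f_y(x_0, y) is a polynomial in y; find its integer roots y ∈ {−4, ..., 4}, then test f_x and f at those candidates.
  x = -4: f_y(-4, y) = -6*y**2 + 34*y - 44; vanishes at y ∈ {2}. (-4, 2): f_x = -19 ≠ 0.
  x = -3: f_y(-3, y) = -6*y**2 + 36*y - 53; no integer root y with |y| ≤ 4.
  x = -2: f_y(-2, y) = -6*y**2 + 38*y - 60; vanishes at y ∈ {3}. (-2, 3): f_x = 0, f = 0 — SINGULAR.
  x = -1: f_y(-1, y) = -6*y**2 + 40*y - 65; no integer root y with |y| ≤ 4.
  x = 0: f_y(0, y) = -6*y**2 + 42*y - 68; no integer root y with |y| ≤ 4.
  x = 1: f_y(1, y) = -6*y**2 + 44*y - 69; no integer root y with |y| ≤ 4.
  x = 2: f_y(2, y) = -6*y**2 + 46*y - 68; vanishes at y ∈ {2}. (2, 2): f_x = -103 ≠ 0.
  x = 3: f_y(3, y) = -6*y**2 + 48*y - 65; no integer root y with |y| ≤ 4.
  x = 4: f_y(4, y) = -6*y**2 + 50*y - 60; no integer root y with |y| ≤ 4.
Only singular point on the grid: (-2, 3).
Classify: substitute x = -2 + u, y = 3 + v and expand: f = -2*u**3 + u**2*v + u*v**2 - 2*v**3 + v**2.
No constant or linear terms (consistent with a singular point). Quadratic part: v**2. Cubic part: -2*u**3 + u**2*v + u*v**2 - 2*v**3.
The quadratic part v**2 is a perfect square, so there is a single (double) tangent line v = 0, i.e. y = 3. Restricting the cubic part to that line (v = 0) leaves -2*u**3 ≠ 0, so f is not divisible by v and the branch is v² ≈ 2*u**3 to lowest order — this is a cusp.
Classification: cusp.


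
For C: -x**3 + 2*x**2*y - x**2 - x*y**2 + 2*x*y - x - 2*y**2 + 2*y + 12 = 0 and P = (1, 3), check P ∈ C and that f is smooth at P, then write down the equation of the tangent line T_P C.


Tangent line at P: 3*x - 12*y + 33 = 0.

Step 1: f(1, 3) = 0, so P lies on C.
Step 2: partial derivatives
  f_x(x, y) = -3*x**2 + 4*x*y - 2*x - y**2 + 2*y - 1, f_y(x, y) = 2*x**2 - 2*x*y + 2*x - 4*y + 2.
  f_x(P) = 3, f_y(P) = -12 (gradient nonzero, so P is smooth).
Step 3: tangent line at P: 3·(x − 1) + -12·(y − 3) = 0.
Expanding: 3*x - 12*y + 33 = 0.


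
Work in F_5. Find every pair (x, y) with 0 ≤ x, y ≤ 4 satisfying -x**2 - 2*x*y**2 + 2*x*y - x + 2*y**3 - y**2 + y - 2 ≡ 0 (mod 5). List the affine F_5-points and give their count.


Affine F_5-points: {(0, 1), (2, 4), (3, 4), (4, 1)}; count = 4.

For each of the 25 pairs (x, y) ∈ F_5², evaluate f(x, y) mod 5. Record the zeros.
  x = 0: [0↦3, 1↦0, 2↦2, 3↦1, 4↦4]  zeros at y ∈ {1}
  x = 1: [0↦1, 1↦3, 2↦1, 3↦2, 4↦3]  zeros at y ∈ ∅
  x = 2: [0↦2, 1↦4, 2↦3, 3↦1, 4↦0]  zeros at y ∈ {4}
  x = 3: [0↦1, 1↦3, 2↦3, 3↦3, 4↦0]  zeros at y ∈ {4}
  x = 4: [0↦3, 1↦0, 2↦1, 3↦3, 4↦3]  zeros at y ∈ {1}
Collecting zeros: affine points = {(0, 1), (2, 4), (3, 4), (4, 1)}.
Total count |C(F_5)_aff| = 4.


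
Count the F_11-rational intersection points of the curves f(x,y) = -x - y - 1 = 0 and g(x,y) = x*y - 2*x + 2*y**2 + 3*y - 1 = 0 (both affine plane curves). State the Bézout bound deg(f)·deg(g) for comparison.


Common zeros: {(6, 4), (7, 3)}; count = 2; Bézout bound = 2.

deg(f) = 1, deg(g) = 2, so Bézout bound = 2.
Scan x ∈ F_11. For each x, list the y ∈ F_11 with f(x, y) ≡ 0 and those with g(x, y) ≡ 0 (mod 11); the common zeros in that column are the intersection.
  x = 0: f ≡ 0 at y ∈ {10}; g ≡ 0 at y ∈ ∅; common: ∅.
  x = 1: f ≡ 0 at y ∈ {9}; g ≡ 0 at y ∈ ∅; common: ∅.
  x = 2: f ≡ 0 at y ∈ {8}; g ≡ 0 at y ∈ ∅; common: ∅.
  x = 3: f ≡ 0 at y ∈ {7}; g ≡ 0 at y ∈ {9, 10}; common: ∅.
  x = 4: f ≡ 0 at y ∈ {6}; g ≡ 0 at y ∈ {1}; common: ∅.
  x = 5: f ≡ 0 at y ∈ {5}; g ≡ 0 at y ∈ {0, 7}; common: ∅.
  x = 6: f ≡ 0 at y ∈ {4}; g ≡ 0 at y ∈ {4, 8}; common: {4}.
  x = 7: f ≡ 0 at y ∈ {3}; g ≡ 0 at y ∈ {3}; common: {3}.
  x = 8: f ≡ 0 at y ∈ {2}; g ≡ 0 at y ∈ {5, 6}; common: ∅.
  x = 9: f ≡ 0 at y ∈ {1}; g ≡ 0 at y ∈ ∅; common: ∅.
  x = 10: f ≡ 0 at y ∈ {0}; g ≡ 0 at y ∈ ∅; common: ∅.
Collecting: common zeros = {(6, 4), (7, 3)}, so the count is 2.
Comparison with the Bézout bound: 2 ≤ 2 = deg(f)·deg(g), as expected for curves with no common component (the bound is attained).


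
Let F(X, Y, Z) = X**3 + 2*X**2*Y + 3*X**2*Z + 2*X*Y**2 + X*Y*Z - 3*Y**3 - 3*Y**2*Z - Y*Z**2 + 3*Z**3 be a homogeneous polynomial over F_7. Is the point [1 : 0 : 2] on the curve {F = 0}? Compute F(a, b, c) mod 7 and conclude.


F(1,0,2) ≡ 3 (mod 7); P is NOT on the curve.

Evaluate F(1, 0, 2) term-by-term (mod 7).
  X**3 ↦ 1·1·1·1 = 1
  2*X**2*Y ↦ 2·1·0·1 = 0
  3*X**2*Z ↦ 3·1·1·2 = 6
  2*X*Y**2 ↦ 2·1·0·1 = 0
  X*Y*Z ↦ 1·1·0·2 = 0
  -3*Y**3 ↦ -3·1·0·1 = 0
  -3*Y**2*Z ↦ -3·1·0·2 = 0
  -Y*Z**2 ↦ -1·1·0·4 = 0
  3*Z**3 ↦ 3·1·1·8 = 24
Sum: F(1, 0, 2) = (1) + (0) + (6) + (0) + (0) + (0) + (0) + (0) + (24) = 31.
Reducing mod 7: 31 ≡ 3 (mod 7).
Since F(a, b, c) ≡ 3 ≠ 0 (mod 7), P does NOT lie on the curve.


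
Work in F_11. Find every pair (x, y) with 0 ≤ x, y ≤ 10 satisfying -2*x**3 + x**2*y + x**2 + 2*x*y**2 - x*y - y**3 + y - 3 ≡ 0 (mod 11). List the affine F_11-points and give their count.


Affine F_11-points: {(1, 7), (3, 3), (4, 8), (5, 1), (5, 2), (5, 7), (6, 2), (7, 2), (7, 4), (7, 8), (8, 1), (9, 7), (10, 0), (10, 1), (10, 8)}; count = 15.

For each of the 121 pairs (x, y) ∈ F_11², evaluate f(x, y) mod 11. Record the zeros.
  x = 0: [0↦8, 1↦8, 2↦2, 3↦6, 4↦3, 5↦9, 6↦7, 7↦2, 8↦10, 9↦3, 10↦8]  zeros at y ∈ ∅
  x = 1: [0↦7, 1↦9, 2↦9, 3↦1, 4↦1, 5↦3, 6↦1, 7↦0, 8↦5, 9↦10, 10↦9]  zeros at y ∈ {7}
  x = 2: [0↦7, 1↦2, 2↦10, 3↦3, 4↦8, 5↦8, 6↦8, 7↦2, 8↦6, 9↦3, 10↦9]  zeros at y ∈ ∅
  x = 3: [0↦7, 1↦8, 2↦4, 3↦0, 4↦1, 5↦1, 6↦5, 7↦7, 8↦1, 9↦3, 10↦7]  zeros at y ∈ {3}
  x = 4: [0↦6, 1↦4, 2↦1, 3↦2, 4↦1, 5↦3, 6↦2, 7↦3, 8↦0, 9↦9, 10↦2]  zeros at y ∈ {8}
  x = 5: [0↦3, 1↦0, 2↦0, 3↦8, 4↦7, 5↦2, 6↦9, 7↦0, 8↦2, 9↦9, 10↦4]  zeros at y ∈ {1, 2, 7}
  x = 6: [0↦8, 1↦6, 2↦0, 3↦6, 4↦7, 5↦8, 6↦3, 7↦8, 8↦6, 9↦2, 10↦1]  zeros at y ∈ {2}
  x = 7: [0↦9, 1↦10, 2↦0, 3↦6, 4↦0, 5↦9, 6↦5, 7↦4, 8↦0, 9↦9, 10↦3]  zeros at y ∈ {2, 4, 8}
  x = 8: [0↦5, 1↦0, 2↦10, 3↦7, 4↦7, 5↦4, 6↦3, 7↦9, 8↦5, 9↦7, 10↦9]  zeros at y ∈ {1}
  x = 9: [0↦6, 1↦8, 2↦7, 3↦8, 4↦5, 5↦3, 6↦7, 7↦0, 8↦9, 9↦6, 10↦7]  zeros at y ∈ {7}
  x = 10: [0↦0, 1↦0, 2↦1, 3↦8, 4↦4, 5↦5, 6↦5, 7↦9, 8↦0, 9↦5, 10↦7]  zeros at y ∈ {0, 1, 8}
Collecting zeros: affine points = {(1, 7), (3, 3), (4, 8), (5, 1), (5, 2), (5, 7), (6, 2), (7, 2), (7, 4), (7, 8), (8, 1), (9, 7), (10, 0), (10, 1), (10, 8)}.
Total count |C(F_11)_aff| = 15.


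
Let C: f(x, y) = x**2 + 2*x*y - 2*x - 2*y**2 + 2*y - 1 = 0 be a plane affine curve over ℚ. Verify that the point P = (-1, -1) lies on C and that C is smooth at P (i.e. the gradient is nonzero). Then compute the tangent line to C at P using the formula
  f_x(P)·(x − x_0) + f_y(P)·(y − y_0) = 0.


Tangent line at P: -6*x + 4*y - 2 = 0.

Step 1: f(-1, -1) = 0, so P lies on C.
Step 2: partial derivatives
  f_x(x, y) = 2*x + 2*y - 2, f_y(x, y) = 2*x - 4*y + 2.
  f_x(P) = -6, f_y(P) = 4 (gradient nonzero, so P is smooth).
Step 3: tangent line at P: -6·(x − -1) + 4·(y − -1) = 0.
Expanding: -6*x + 4*y - 2 = 0.


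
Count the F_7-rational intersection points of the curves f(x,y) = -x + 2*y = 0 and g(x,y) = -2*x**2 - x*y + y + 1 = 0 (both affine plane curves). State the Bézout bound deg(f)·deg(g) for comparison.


Common zeros: ∅; count = 0; Bézout bound = 2.

deg(f) = 1, deg(g) = 2, so Bézout bound = 2.
Scan x ∈ F_7. For each x, list the y ∈ F_7 with f(x, y) ≡ 0 and those with g(x, y) ≡ 0 (mod 7); the common zeros in that column are the intersection.
  x = 0: f ≡ 0 at y ∈ {0}; g ≡ 0 at y ∈ {6}; common: ∅.
  x = 1: f ≡ 0 at y ∈ {4}; g ≡ 0 at y ∈ ∅; common: ∅.
  x = 2: f ≡ 0 at y ∈ {1}; g ≡ 0 at y ∈ {0}; common: ∅.
  x = 3: f ≡ 0 at y ∈ {5}; g ≡ 0 at y ∈ {2}; common: ∅.
  x = 4: f ≡ 0 at y ∈ {2}; g ≡ 0 at y ∈ {6}; common: ∅.
  x = 5: f ≡ 0 at y ∈ {6}; g ≡ 0 at y ∈ {0}; common: ∅.
  x = 6: f ≡ 0 at y ∈ {3}; g ≡ 0 at y ∈ {4}; common: ∅.
Collecting: common zeros = ∅, so the count is 0.
Comparison with the Bézout bound: 0 ≤ 2 = deg(f)·deg(g), as expected for curves with no common component (the affine F_7-count falls short of the bound because intersections may lie at infinity, over extension fields, or carry multiplicity).


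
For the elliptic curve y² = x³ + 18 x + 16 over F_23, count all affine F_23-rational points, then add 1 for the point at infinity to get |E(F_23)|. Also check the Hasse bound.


Affine points = {(0, 4), (0, 19), (1, 9), (1, 14), (5, 1), (5, 22), (6, 8), (6, 15), (7, 5), (7, 18), (10, 0), (11, 2), (11, 21), (13, 3), (13, 20), (15, 2), (15, 21), (18, 10), (18, 13), (19, 8), (19, 15), (20, 2), (20, 21), (21, 8), (21, 15)}; affine count = 25; |E(F_23)| = 26.

Discriminant check: Δ ∝ 4a³ + 27b² = 4·18³ + 27·16² = 4·5832 + 27·256 ≡ 18 (mod 23). Nonzero ⇒ E is nonsingular.
For each x ∈ F_23, compute rhs = x³ + 18·x + 16 mod 23, then count y ∈ F_23 with y² ≡ rhs.
  x = 0: rhs = 16, matching y values: 4, 19 (2 points).
  x = 1: rhs = 12, matching y values: 9, 14 (2 points).
  x = 2: rhs = 14, matching y values: none (0 points).
  x = 3: rhs = 5, matching y values: none (0 points).
  x = 4: rhs = 14, matching y values: none (0 points).
  x = 5: rhs = 1, matching y values: 1, 22 (2 points).
  x = 6: rhs = 18, matching y values: 8, 15 (2 points).
  x = 7: rhs = 2, matching y values: 5, 18 (2 points).
  x = 8: rhs = 5, matching y values: none (0 points).
  x = 9: rhs = 10, matching y values: none (0 points).
  x = 10: rhs = 0, matching y values: 0 (1 points).
  x = 11: rhs = 4, matching y values: 2, 21 (2 points).
  x = 12: rhs = 5, matching y values: none (0 points).
  x = 13: rhs = 9, matching y values: 3, 20 (2 points).
  x = 14: rhs = 22, matching y values: none (0 points).
  x = 15: rhs = 4, matching y values: 2, 21 (2 points).
  x = 16: rhs = 7, matching y values: none (0 points).
  x = 17: rhs = 14, matching y values: none (0 points).
  x = 18: rhs = 8, matching y values: 10, 13 (2 points).
  x = 19: rhs = 18, matching y values: 8, 15 (2 points).
  x = 20: rhs = 4, matching y values: 2, 21 (2 points).
  x = 21: rhs = 18, matching y values: 8, 15 (2 points).
  x = 22: rhs = 20, matching y values: none (0 points).
Total affine count: 25.
Full point count |E(F_23)| = 25 + 1 = 26.
Hasse bound: |26 − (23+1)| = |2| = 2 ≤ 2√23 ≈ 9.5917 ✓.


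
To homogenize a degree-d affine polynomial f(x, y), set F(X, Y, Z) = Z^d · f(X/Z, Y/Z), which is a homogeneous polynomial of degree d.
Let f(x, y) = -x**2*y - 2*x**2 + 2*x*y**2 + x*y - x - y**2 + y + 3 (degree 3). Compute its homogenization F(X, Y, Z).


F(X, Y, Z) = -X**2*Y - 2*X**2*Z + 2*X*Y**2 + X*Y*Z - X*Z**2 - Y**2*Z + Y*Z**2 + 3*Z**3

deg(f) = 3.
Substitute x = X/Z, y = Y/Z into f, then multiply by Z^3.
  monomial -1·x^2·y^1 ↦ -1·X^2·Y^1·Z^0.
  monomial -2·x^2·y^0 ↦ -2·X^2·Y^0·Z^1.
  monomial 2·x^1·y^2 ↦ 2·X^1·Y^2·Z^0.
  monomial 1·x^1·y^1 ↦ 1·X^1·Y^1·Z^1.
  monomial -1·x^1·y^0 ↦ -1·X^1·Y^0·Z^2.
  monomial -1·x^0·y^2 ↦ -1·X^0·Y^2·Z^1.
  monomial 1·x^0·y^1 ↦ 1·X^0·Y^1·Z^2.
  monomial 3·x^0·y^0 ↦ 3·X^0·Y^0·Z^3.
Collecting: F(X, Y, Z) = -X**2*Y - 2*X**2*Z + 2*X*Y**2 + X*Y*Z - X*Z**2 - Y**2*Z + Y*Z**2 + 3*Z**3.


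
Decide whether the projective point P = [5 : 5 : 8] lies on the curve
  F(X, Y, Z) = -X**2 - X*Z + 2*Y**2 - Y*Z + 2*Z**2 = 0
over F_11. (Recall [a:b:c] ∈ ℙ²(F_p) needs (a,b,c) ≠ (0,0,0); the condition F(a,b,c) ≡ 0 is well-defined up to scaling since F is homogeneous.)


F(5,5,8) ≡ 7 (mod 11); P is NOT on the curve.

Evaluate F(5, 5, 8) term-by-term (mod 11).
  -X**2 ↦ -1·25·1·1 = -25
  -X*Z ↦ -1·5·1·8 = -40
  2*Y**2 ↦ 2·1·25·1 = 50
  -Y*Z ↦ -1·1·5·8 = -40
  2*Z**2 ↦ 2·1·1·64 = 128
Sum: F(5, 5, 8) = (-25) + (-40) + (50) + (-40) + (128) = 73.
Reducing mod 11: 73 ≡ 7 (mod 11).
Since F(a, b, c) ≡ 7 ≠ 0 (mod 11), P does NOT lie on the curve.
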